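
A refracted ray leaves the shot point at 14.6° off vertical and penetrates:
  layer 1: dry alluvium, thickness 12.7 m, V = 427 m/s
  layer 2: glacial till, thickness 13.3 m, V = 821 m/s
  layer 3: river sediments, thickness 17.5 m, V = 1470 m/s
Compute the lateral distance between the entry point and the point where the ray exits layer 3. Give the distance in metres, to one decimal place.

Ray parameter p = sin 14.6° / 427 m/s = 5.9033e-04 s/m.
Layer 1: θ = 14.60°; offset = 12.7·tan 14.60° = 3.308 m.
Layer 2: sin θ = p·821 = 0.4847 → θ = 28.99°; offset = 13.3·tan 28.99° = 7.369 m.
Layer 3: sin θ = p·1470 = 0.8678 → θ = 60.20°; offset = 17.5·tan 60.20° = 30.559 m.
Total horizontal offset = 41.236 m.

41.2 m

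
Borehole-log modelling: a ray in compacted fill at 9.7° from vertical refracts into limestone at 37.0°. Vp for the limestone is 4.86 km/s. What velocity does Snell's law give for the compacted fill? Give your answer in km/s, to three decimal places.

Snell's law: sin 9.7°/V₁ = sin 37.0°/V₂.
V₁ = V₂·sin 9.7°/sin 37.0° = 4.86 × 0.2800 = 1.361 km/s.

1.361 km/s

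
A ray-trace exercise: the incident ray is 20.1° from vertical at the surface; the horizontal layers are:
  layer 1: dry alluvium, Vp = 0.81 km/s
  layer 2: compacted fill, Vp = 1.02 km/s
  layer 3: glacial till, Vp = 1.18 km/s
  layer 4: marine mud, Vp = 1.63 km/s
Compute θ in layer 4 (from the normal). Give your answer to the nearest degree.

Snell's law across each interface conserves sin θ / V, so sin θ_4 = V_4·sin θ₁/V₁.
sin θ_4 = 1.63 × sin 20.1° / 0.81 = 0.6916.
θ_4 = 43.75° from the vertical.

44°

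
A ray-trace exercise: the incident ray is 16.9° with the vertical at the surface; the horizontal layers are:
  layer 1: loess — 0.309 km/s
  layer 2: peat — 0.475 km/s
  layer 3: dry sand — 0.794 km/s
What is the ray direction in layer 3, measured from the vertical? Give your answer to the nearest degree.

Snell's law across each interface conserves sin θ / V, so sin θ_3 = V_3·sin θ₁/V₁.
sin θ_3 = 0.794 × sin 16.9° / 0.309 = 0.7470.
θ_3 = arcsin 0.7470 = 48.33°.

48°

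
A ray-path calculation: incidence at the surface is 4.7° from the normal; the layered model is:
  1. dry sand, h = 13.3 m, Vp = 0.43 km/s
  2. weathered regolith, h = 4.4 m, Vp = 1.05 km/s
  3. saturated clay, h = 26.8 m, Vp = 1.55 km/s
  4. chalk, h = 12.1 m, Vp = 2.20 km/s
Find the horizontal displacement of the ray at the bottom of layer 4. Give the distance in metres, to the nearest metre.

Ray parameter p = sin 4.7° / 0.43 km/s = 1.9055e-01 s/km.
Layer 1: θ = 4.70°; offset = 13.3·tan 4.70° = 1.093 m.
Layer 2: sin θ = p·1.05 = 0.2001 → θ = 11.54°; offset = 4.4·tan 11.54° = 0.899 m.
Layer 3: sin θ = p·1.55 = 0.2954 → θ = 17.18°; offset = 26.8·tan 17.18° = 8.285 m.
Layer 4: sin θ = p·2.20 = 0.4192 → θ = 24.79°; offset = 12.1·tan 24.79° = 5.587 m.
Total horizontal offset = 15.865 m.

16 m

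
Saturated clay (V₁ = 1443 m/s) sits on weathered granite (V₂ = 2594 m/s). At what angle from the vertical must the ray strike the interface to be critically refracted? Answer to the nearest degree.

34°

Critical incidence: sin θ_c = V₁/V₂ = 1443/2594 = 0.5563.
θ_c = arcsin 0.5563 = 33.80°.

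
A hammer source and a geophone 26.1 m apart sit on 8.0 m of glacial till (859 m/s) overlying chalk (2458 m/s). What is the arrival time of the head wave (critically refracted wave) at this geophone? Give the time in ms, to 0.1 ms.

θ_c = arcsin(V₁/V₂) = arcsin(859/2458) = 20.45°, cos θ_c = 0.9369.
Intercept time tᵢ = 2h cos θ_c / V₁ = 2·8.0·0.9369/859 = 0.01745 s.
t = x/V₂ + tᵢ = 26.1/2458 + 0.01745 = 0.02807 s.

28.1 ms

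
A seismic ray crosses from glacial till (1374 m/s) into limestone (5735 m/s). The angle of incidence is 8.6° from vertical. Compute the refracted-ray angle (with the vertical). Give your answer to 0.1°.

Snell's law: sin θ₂ = (V₂/V₁)·sin θ₁ = (5735/1374)·sin 8.6° = 0.6242.
θ₂ = sin⁻¹(0.6242) = 38.62° (from vertical).

38.6°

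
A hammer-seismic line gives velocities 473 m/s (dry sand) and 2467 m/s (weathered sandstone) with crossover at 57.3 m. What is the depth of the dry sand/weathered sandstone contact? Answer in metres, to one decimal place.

x_cross = 2h·√((V₂+V₁)/(V₂−V₁)) → h = x_cross / (2·√((V₂+V₁)/(V₂−V₁))).
√((V₂+V₁)/(V₂−V₁)) = √((2467+473)/(2467−473)) = 1.2143.
h = 57.3 / (2·1.2143) = 23.59 m.

23.6 m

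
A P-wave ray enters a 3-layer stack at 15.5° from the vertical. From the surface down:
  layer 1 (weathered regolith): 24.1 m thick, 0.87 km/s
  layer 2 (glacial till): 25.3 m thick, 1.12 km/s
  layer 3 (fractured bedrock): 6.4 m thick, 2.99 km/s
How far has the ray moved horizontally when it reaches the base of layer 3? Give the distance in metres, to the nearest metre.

31 m

Ray parameter p = sin 15.5° / 0.87 km/s = 3.0717e-01 s/km.
Layer 1: θ = 15.50°; offset = 24.1·tan 15.50° = 6.684 m.
Layer 2: sin θ = p·1.12 = 0.3440 → θ = 20.12°; offset = 25.3·tan 20.12° = 9.270 m.
Layer 3: sin θ = p·2.99 = 0.9184 → θ = 66.70°; offset = 6.4·tan 66.70° = 14.860 m.
Total horizontal offset = 30.813 m.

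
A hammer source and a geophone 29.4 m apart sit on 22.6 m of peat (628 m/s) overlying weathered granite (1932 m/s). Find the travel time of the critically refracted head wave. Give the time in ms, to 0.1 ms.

θ_c = arcsin(V₁/V₂) = arcsin(628/1932) = 18.97°, cos θ_c = 0.9457.
Intercept time tᵢ = 2h cos θ_c / V₁ = 2·22.6·0.9457/628 = 0.06807 s.
t = x/V₂ + tᵢ = 29.4/1932 + 0.06807 = 0.08328 s.

83.3 ms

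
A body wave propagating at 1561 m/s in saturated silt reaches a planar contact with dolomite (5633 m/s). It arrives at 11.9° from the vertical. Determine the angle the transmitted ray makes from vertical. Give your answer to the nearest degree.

sin θ₁/V₁ = sin θ₂/V₂ ⇒ sin θ₂ = 5633·sin 11.9°/1561 = 5633·0.2062/1561 = 0.7441.
θ₂ = arcsin 0.7441 = 48.08° from the normal.

48°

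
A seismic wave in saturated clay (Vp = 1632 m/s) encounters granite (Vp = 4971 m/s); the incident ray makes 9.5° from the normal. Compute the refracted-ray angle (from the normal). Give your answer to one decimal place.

30.2°

sin θ₁/V₁ = sin θ₂/V₂ ⇒ sin θ₂ = 4971·sin 9.5°/1632 = 4971·0.1650/1632 = 0.5027.
θ₂ = arcsin 0.5027 = 30.18° from the normal.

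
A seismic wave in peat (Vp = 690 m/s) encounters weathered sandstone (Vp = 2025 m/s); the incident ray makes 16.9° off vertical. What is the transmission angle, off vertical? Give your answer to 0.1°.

sin θ₁/V₁ = sin θ₂/V₂ ⇒ sin θ₂ = 2025·sin 16.9°/690 = 2025·0.2907/690 = 0.8531.
θ₂ = arcsin 0.8531 = 58.56° from the normal.

58.6°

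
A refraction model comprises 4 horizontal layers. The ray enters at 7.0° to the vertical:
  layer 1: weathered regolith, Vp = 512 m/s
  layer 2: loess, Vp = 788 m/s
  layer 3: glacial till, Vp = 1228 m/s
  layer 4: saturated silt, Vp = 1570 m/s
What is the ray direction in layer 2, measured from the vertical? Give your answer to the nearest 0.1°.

10.8°

Ray parameter p = sin 7.0° / 512 = 2.3803e-04 s/m.
sin θ_2 = p·V_2 = 2.3803e-04 × 788 = 0.1876.
θ_2 = arcsin 0.1876 = 10.81°.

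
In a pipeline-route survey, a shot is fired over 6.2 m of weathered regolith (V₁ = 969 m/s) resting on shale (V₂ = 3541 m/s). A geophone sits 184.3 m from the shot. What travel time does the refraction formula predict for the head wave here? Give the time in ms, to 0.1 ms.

θ_c = arcsin(V₁/V₂) = arcsin(969/3541) = 15.88°, cos θ_c = 0.9618.
Intercept time tᵢ = 2h cos θ_c / V₁ = 2·6.2·0.9618/969 = 0.01231 s.
t = x/V₂ + tᵢ = 184.3/3541 + 0.01231 = 0.06436 s.

64.4 ms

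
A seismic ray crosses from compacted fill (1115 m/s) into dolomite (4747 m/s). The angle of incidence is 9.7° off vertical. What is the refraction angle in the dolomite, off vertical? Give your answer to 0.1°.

45.8°

sin θ₁/V₁ = sin θ₂/V₂ ⇒ sin θ₂ = 4747·sin 9.7°/1115 = 4747·0.1685/1115 = 0.7173.
θ₂ = sin⁻¹(0.7173) = 45.83° (from vertical).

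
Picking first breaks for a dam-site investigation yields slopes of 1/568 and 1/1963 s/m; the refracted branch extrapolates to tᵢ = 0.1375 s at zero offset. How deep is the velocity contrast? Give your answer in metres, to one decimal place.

40.8 m

θ_c = arcsin(568/1963) = 16.82°; cos θ_c = 0.9572.
tᵢ = 2h cos θ_c/V₁ ⇒ h = tᵢ·V₁/(2 cos θ_c) = 0.1375·568/(2·0.9572) = 40.80 m.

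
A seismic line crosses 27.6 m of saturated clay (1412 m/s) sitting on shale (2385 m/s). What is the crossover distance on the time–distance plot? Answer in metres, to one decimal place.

θ_c = arcsin(1412/2385) = 36.30°, so cos θ_c = 0.8059 and tᵢ = 2h cos θ_c/V₁ = 0.0315 s.
At crossover x/V₁ = x/V₂ + tᵢ ⇒ x = tᵢ/(1/V₁ − 1/V₂) = 0.03151/(7.0822e-04 − 4.1929e-04) = 109.04 m.

109.0 m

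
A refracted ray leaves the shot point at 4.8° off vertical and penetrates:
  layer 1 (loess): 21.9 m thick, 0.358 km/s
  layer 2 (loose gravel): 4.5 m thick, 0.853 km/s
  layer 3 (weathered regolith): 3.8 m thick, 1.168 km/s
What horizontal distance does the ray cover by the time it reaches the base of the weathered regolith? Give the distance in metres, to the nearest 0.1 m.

3.8 m

p = sin θ₁/V₁ = sin 4.8°/0.358 = 2.3374e-01 s/km is conserved through the stack.
Layer 1: θ = 4.80°; offset = 21.9·tan 4.80° = 1.839 m.
Layer 2: sin θ = p·0.853 = 0.1994 → θ = 11.50°; offset = 4.5·tan 11.50° = 0.916 m.
Layer 3: sin θ = p·1.168 = 0.2730 → θ = 15.84°; offset = 3.8·tan 15.84° = 1.078 m.
Total horizontal offset = 3.833 m.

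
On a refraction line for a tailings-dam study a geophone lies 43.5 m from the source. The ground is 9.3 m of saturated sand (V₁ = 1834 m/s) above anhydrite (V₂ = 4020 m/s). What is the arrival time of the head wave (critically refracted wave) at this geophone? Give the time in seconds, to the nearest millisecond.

t = x/V₂ + 2h·√(V₂²−V₁²)/(V₁V₂).
√(V₂²−V₁²) = √(4020²−1834²) = 3577.3 m/s; delay term = 2·9.3·3577.3/(1834·4020) = 0.00902 s.
t = 43.5/4020 + 0.00902 = 0.01985 s.

0.020 s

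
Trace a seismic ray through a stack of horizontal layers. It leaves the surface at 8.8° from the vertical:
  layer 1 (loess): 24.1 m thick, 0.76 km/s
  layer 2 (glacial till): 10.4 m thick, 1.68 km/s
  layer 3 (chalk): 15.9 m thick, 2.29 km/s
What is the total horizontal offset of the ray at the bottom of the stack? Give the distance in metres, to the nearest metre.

Apply Snell's law at each interface; in layer i the horizontal offset is hᵢ·tan θᵢ.
Layer 1: θ = 8.80°; offset = 24.1·tan 8.80° = 3.731 m.
Layer 2: sin θ = 1.68·sin 8.8°/0.76 = 0.3382, θ = 19.77°; offset = 10.4·tan 19.77° = 3.737 m.
Layer 3: sin θ = 2.29·sin 8.8°/0.76 = 0.4610, θ = 27.45°; offset = 15.9·tan 27.45° = 8.259 m.
Σ offsets = 15.727 m.

16 m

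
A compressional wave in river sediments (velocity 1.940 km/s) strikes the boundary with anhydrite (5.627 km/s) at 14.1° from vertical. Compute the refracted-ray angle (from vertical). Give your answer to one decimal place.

sin θ₁/V₁ = sin θ₂/V₂ ⇒ sin θ₂ = 5.627·sin 14.1°/1.940 = 5.627·0.2436/1.940 = 0.7066.
θ₂ = arcsin 0.7066 = 44.96° from the normal.

45.0°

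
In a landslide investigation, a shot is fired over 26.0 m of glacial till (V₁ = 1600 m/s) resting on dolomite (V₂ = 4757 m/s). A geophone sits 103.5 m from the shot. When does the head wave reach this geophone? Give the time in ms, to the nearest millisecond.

52 ms

θ_c = arcsin(V₁/V₂) = arcsin(1600/4757) = 19.65°, cos θ_c = 0.9417.
Intercept time tᵢ = 2h cos θ_c / V₁ = 2·26.0·0.9417/1600 = 0.03061 s.
t = x/V₂ + tᵢ = 103.5/4757 + 0.03061 = 0.05236 s.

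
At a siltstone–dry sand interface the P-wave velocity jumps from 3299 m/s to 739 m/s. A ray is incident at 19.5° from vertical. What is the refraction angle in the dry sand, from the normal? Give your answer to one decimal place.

Snell's law: sin θ₂ = (V₂/V₁)·sin θ₁ = (739/3299)·sin 19.5° = 0.0748.
θ₂ = sin⁻¹(0.0748) = 4.29° (from vertical).

4.3°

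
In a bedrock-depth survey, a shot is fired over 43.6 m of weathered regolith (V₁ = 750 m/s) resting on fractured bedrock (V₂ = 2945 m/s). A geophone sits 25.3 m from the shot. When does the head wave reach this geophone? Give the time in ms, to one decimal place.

121.0 ms

t = x/V₂ + 2h·√(V₂²−V₁²)/(V₁V₂).
√(V₂²−V₁²) = √(2945²−750²) = 2847.9 m/s; delay term = 2·43.6·2847.9/(750·2945) = 0.11243 s.
t = 25.3/2945 + 0.11243 = 0.12102 s.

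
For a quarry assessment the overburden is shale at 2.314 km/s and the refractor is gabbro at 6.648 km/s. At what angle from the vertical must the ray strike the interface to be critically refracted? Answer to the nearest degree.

Critical incidence: sin θ_c = V₁/V₂ = 2.314/6.648 = 0.3481.
θ_c = arcsin 0.3481 = 20.37°.

20°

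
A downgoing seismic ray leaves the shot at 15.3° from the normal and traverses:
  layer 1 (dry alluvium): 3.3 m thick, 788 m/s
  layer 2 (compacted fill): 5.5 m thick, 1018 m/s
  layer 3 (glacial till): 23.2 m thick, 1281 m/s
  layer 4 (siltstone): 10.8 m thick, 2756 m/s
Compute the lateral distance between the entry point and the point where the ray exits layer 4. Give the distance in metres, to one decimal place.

Apply Snell's law at each interface; in layer i the horizontal offset is hᵢ·tan θᵢ.
Layer 1: θ = 15.30°; offset = 3.3·tan 15.30° = 0.903 m.
Layer 2: sin θ = 1018·sin 15.3°/788 = 0.3409, θ = 19.93°; offset = 5.5·tan 19.93° = 1.994 m.
Layer 3: sin θ = 1281·sin 15.3°/788 = 0.4290, θ = 25.40°; offset = 23.2·tan 25.40° = 11.017 m.
Layer 4: sin θ = 2756·sin 15.3°/788 = 0.9229, θ = 67.35°; offset = 10.8·tan 67.35° = 25.884 m.
Σ offsets = 39.798 m.

39.8 m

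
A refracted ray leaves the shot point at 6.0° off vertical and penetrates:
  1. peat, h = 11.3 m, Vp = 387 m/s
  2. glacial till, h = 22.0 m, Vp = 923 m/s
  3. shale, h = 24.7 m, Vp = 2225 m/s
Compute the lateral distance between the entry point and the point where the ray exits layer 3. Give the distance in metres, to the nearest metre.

Ray parameter p = sin 6.0° / 387 m/s = 2.7010e-04 s/m.
Layer 1: θ = 6.00°; offset = 11.3·tan 6.00° = 1.188 m.
Layer 2: sin θ = p·923 = 0.2493 → θ = 14.44°; offset = 22.0·tan 14.44° = 5.663 m.
Layer 3: sin θ = p·2225 = 0.6010 → θ = 36.94°; offset = 24.7·tan 36.94° = 18.572 m.
Σ offsets = 25.423 m.

25 m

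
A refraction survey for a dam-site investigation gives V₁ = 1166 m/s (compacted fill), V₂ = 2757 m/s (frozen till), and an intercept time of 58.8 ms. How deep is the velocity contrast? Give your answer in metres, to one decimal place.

37.8 m

h = tᵢ·V₁·V₂ / (2·√(V₂²−V₁²)).
√(V₂²−V₁²) = √(2757² − 1166²) = 2498.3 m/s.
h = 0.0588 s × 1166 × 2757 / (2 × 2498.3) = 37.83 m.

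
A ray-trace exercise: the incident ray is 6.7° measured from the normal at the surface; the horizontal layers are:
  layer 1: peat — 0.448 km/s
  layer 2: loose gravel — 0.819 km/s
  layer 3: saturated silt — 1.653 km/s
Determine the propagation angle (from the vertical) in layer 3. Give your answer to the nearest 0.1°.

25.5°

Ray parameter p = sin 6.7° / 0.448 = 2.6043e-01 s/km.
sin θ_3 = p·V_3 = 2.6043e-01 × 1.653 = 0.4305.
θ_3 = 25.50° from the vertical.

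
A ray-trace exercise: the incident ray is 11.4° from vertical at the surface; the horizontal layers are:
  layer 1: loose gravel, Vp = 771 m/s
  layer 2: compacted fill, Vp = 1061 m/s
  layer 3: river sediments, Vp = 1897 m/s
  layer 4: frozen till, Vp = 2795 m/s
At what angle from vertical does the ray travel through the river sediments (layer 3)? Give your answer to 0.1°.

29.1°

Ray parameter p = sin 11.4° / 771 = 2.5636e-04 s/m.
sin θ_3 = p·V_3 = 2.5636e-04 × 1897 = 0.4863.
θ_3 = 29.10° from the vertical.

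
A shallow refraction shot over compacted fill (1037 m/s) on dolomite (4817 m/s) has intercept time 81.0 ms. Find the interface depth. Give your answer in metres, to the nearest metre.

h = tᵢ·V₁·V₂ / (2·√(V₂²−V₁²)).
√(V₂²−V₁²) = √(4817² − 1037²) = 4704.1 m/s.
h = 0.081 s × 1037 × 4817 / (2 × 4704.1) = 43.01 m.

43 m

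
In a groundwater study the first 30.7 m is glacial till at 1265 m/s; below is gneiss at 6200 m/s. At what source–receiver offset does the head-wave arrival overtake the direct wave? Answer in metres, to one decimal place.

θ_c = arcsin(1265/6200) = 11.77°, so cos θ_c = 0.9790 and tᵢ = 2h cos θ_c/V₁ = 0.0475 s.
At crossover x/V₁ = x/V₂ + tᵢ ⇒ x = tᵢ/(1/V₁ − 1/V₂) = 0.04752/(7.9051e-04 − 1.6129e-04) = 75.52 m.

75.5 m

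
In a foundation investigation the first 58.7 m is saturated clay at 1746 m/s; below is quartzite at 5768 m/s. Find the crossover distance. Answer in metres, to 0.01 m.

x_cross = 2h·√((V₂+V₁)/(V₂−V₁)).
(V₂+V₁)/(V₂−V₁) = (5768+1746)/(5768−1746) = 1.8682; √ = 1.3668.
x_cross = 2·58.7·1.3668 = 160.47 m.

160.47 m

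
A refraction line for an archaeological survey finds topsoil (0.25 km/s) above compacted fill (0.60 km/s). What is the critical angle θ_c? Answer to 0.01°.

Critical incidence: sin θ_c = V₁/V₂ = 0.25/0.60 = 0.4167.
θ_c = arcsin 0.4167 = 24.62°.

24.62°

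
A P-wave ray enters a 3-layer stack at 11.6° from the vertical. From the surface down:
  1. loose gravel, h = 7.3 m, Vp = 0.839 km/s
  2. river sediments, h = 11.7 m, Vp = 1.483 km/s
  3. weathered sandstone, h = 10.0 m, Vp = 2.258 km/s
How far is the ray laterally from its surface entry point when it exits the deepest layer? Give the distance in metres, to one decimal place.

Ray parameter p = sin 11.6° / 0.839 km/s = 2.3966e-01 s/km.
Layer 1: θ = 11.60°; offset = 7.3·tan 11.60° = 1.498 m.
Layer 2: sin θ = p·1.483 = 0.3554 → θ = 20.82°; offset = 11.7·tan 20.82° = 4.449 m.
Layer 3: sin θ = p·2.258 = 0.5412 → θ = 32.76°; offset = 10.0·tan 32.76° = 6.435 m.
Σ offsets = 12.383 m.

12.4 m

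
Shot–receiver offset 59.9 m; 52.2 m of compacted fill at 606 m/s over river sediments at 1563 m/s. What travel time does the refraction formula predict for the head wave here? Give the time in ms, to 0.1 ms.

θ_c = arcsin(V₁/V₂) = arcsin(606/1563) = 22.81°, cos θ_c = 0.9218.
Intercept time tᵢ = 2h cos θ_c / V₁ = 2·52.2·0.9218/606 = 0.15880 s.
t = x/V₂ + tᵢ = 59.9/1563 + 0.15880 = 0.19713 s.

197.1 ms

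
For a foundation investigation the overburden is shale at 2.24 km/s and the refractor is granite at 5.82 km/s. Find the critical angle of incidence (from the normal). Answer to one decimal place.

22.6°

At critical incidence the refracted ray runs along the interface (θ₂ = 90°), so sin θ_c = V₁/V₂.
θ_c = arcsin(2.24/5.82) = arcsin 0.3849 = 22.64°.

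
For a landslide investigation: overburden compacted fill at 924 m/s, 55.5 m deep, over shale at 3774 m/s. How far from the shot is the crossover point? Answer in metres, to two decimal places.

142.51 m

θ_c = arcsin(924/3774) = 14.17°, so cos θ_c = 0.9696 and tᵢ = 2h cos θ_c/V₁ = 0.1165 s.
At crossover x/V₁ = x/V₂ + tᵢ ⇒ x = tᵢ/(1/V₁ − 1/V₂) = 0.11647/(1.0823e-03 − 2.6497e-04) = 142.51 m.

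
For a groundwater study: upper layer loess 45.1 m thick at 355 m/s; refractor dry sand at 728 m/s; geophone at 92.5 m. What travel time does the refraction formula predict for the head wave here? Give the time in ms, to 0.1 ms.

t = x/V₂ + 2h·√(V₂²−V₁²)/(V₁V₂).
√(V₂²−V₁²) = √(728²−355²) = 635.6 m/s; delay term = 2·45.1·635.6/(355·728) = 0.22183 s.
t = 92.5/728 + 0.22183 = 0.34889 s.

348.9 ms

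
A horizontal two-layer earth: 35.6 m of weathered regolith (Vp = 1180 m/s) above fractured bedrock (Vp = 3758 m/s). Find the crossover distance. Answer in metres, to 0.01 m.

θ_c = arcsin(1180/3758) = 18.30°, so cos θ_c = 0.9494 and tᵢ = 2h cos θ_c/V₁ = 0.0573 s.
At crossover x/V₁ = x/V₂ + tᵢ ⇒ x = tᵢ/(1/V₁ − 1/V₂) = 0.05729/(8.4746e-04 − 2.6610e-04) = 98.54 m.

98.54 m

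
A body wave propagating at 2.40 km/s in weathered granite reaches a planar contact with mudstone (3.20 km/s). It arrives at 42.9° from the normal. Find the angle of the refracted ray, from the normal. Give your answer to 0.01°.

65.18°

sin θ₁/V₁ = sin θ₂/V₂ ⇒ sin θ₂ = 3.20·sin 42.9°/2.40 = 3.20·0.6807/2.40 = 0.9076.
θ₂ = arcsin 0.9076 = 65.18° from the normal.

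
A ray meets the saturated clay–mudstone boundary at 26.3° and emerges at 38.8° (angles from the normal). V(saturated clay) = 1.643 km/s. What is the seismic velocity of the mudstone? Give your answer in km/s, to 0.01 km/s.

2.32 km/s

sin 26.3° = 0.4431; sin 38.8° = 0.6266.
V₂ = V₁·(sin θ₂/sin θ₁) = 1.643·(0.6266/0.4431) = 2.32 km/s.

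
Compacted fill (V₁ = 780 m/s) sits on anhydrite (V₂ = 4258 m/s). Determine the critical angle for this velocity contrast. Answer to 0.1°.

Critical incidence: sin θ_c = V₁/V₂ = 780/4258 = 0.1832.
θ_c = arcsin 0.1832 = 10.56°.

10.6°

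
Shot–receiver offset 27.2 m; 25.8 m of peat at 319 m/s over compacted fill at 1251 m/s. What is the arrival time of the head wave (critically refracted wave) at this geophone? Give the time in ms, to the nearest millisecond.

178 ms

t = x/V₂ + 2h·√(V₂²−V₁²)/(V₁V₂).
√(V₂²−V₁²) = √(1251²−319²) = 1209.6 m/s; delay term = 2·25.8·1209.6/(319·1251) = 0.15641 s.
t = 27.2/1251 + 0.15641 = 0.17815 s.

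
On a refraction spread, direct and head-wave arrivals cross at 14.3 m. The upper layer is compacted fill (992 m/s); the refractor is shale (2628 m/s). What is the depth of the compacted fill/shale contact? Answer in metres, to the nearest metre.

5 m

x_cross = 2h·√((V₂+V₁)/(V₂−V₁)) → h = x_cross / (2·√((V₂+V₁)/(V₂−V₁))).
√((V₂+V₁)/(V₂−V₁)) = √((2628+992)/(2628−992)) = 1.4875.
h = 14.3 / (2·1.4875) = 4.81 m.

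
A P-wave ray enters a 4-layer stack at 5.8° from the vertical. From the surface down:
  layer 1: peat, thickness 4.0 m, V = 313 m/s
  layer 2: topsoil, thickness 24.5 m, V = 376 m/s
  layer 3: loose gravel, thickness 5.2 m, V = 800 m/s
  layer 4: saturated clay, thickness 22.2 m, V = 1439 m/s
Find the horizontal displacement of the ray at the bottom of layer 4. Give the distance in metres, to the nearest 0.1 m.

16.4 m

p = sin θ₁/V₁ = sin 5.8°/313 = 3.2286e-04 s/m is conserved through the stack.
Layer 1: θ = 5.80°; offset = 4.0·tan 5.80° = 0.406 m.
Layer 2: sin θ = p·376 = 0.1214 → θ = 6.97°; offset = 24.5·tan 6.97° = 2.996 m.
Layer 3: sin θ = p·800 = 0.2583 → θ = 14.97°; offset = 5.2·tan 14.97° = 1.390 m.
Layer 4: sin θ = p·1439 = 0.4646 → θ = 27.68°; offset = 22.2·tan 27.68° = 11.648 m.
Summing the layer offsets gives 16.441 m.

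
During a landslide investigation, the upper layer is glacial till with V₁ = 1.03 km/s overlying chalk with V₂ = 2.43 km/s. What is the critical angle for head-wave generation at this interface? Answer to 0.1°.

Critical incidence: sin θ_c = V₁/V₂ = 1.03/2.43 = 0.4239.
θ_c = arcsin 0.4239 = 25.08°.

25.1°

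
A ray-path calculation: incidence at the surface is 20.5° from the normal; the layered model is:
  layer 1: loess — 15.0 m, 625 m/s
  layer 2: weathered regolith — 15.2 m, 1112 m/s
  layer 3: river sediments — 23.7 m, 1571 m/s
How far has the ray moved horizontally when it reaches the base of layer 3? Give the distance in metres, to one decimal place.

61.7 m

p = sin θ₁/V₁ = sin 20.5°/625 = 5.6033e-04 s/m is conserved through the stack.
Layer 1: θ = 20.50°; offset = 15.0·tan 20.50° = 5.608 m.
Layer 2: sin θ = p·1112 = 0.6231 → θ = 38.54°; offset = 15.2·tan 38.54° = 12.109 m.
Layer 3: sin θ = p·1571 = 0.8803 → θ = 61.68°; offset = 23.7·tan 61.68° = 43.972 m.
Σ offsets = 61.689 m.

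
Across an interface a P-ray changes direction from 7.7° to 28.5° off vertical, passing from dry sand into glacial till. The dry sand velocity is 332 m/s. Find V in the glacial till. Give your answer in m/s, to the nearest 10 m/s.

1180 m/s

Snell's law: sin 7.7°/V₁ = sin 28.5°/V₂.
V₂ = V₁·sin 28.5°/sin 7.7° = 332 × 3.5613 = 1182.34 m/s.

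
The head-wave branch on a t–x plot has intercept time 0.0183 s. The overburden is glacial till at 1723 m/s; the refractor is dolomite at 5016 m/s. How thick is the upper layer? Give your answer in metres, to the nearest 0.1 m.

h = tᵢ·V₁·V₂ / (2·√(V₂²−V₁²)).
√(V₂²−V₁²) = √(5016² − 1723²) = 4710.8 m/s.
h = 0.0183 s × 1723 × 5016 / (2 × 4710.8) = 16.79 m.

16.8 m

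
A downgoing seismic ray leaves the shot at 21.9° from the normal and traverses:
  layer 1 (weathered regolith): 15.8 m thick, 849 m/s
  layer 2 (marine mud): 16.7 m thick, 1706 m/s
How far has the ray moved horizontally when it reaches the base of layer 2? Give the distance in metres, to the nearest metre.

Apply Snell's law at each interface; in layer i the horizontal offset is hᵢ·tan θᵢ.
Layer 1: θ = 21.90°; offset = 15.8·tan 21.90° = 6.352 m.
Layer 2: sin θ = 1706·sin 21.9°/849 = 0.7495, θ = 48.55°; offset = 16.7·tan 48.55° = 18.907 m.
Total horizontal offset = 25.258 m.

25 m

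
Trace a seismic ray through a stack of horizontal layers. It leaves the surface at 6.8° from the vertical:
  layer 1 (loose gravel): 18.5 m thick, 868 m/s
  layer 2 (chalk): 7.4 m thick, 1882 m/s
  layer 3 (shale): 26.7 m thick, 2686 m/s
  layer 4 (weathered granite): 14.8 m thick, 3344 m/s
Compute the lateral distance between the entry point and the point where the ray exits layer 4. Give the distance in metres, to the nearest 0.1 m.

Ray parameter p = sin 6.8° / 868 m/s = 1.3641e-04 s/m.
Layer 1: θ = 6.80°; offset = 18.5·tan 6.80° = 2.206 m.
Layer 2: sin θ = p·1882 = 0.2567 → θ = 14.88°; offset = 7.4·tan 14.88° = 1.966 m.
Layer 3: sin θ = p·2686 = 0.3664 → θ = 21.49°; offset = 26.7·tan 21.49° = 10.514 m.
Layer 4: sin θ = p·3344 = 0.4562 → θ = 27.14°; offset = 14.8·tan 27.14° = 7.586 m.
Σ offsets = 22.272 m.

22.3 m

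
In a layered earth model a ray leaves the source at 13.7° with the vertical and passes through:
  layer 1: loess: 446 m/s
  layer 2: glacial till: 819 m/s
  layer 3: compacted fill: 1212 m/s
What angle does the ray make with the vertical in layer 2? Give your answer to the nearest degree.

26°

Ray parameter p = sin 13.7° / 446 = 5.3103e-04 s/m.
sin θ_2 = p·V_2 = 5.3103e-04 × 819 = 0.4349.
θ_2 = arcsin 0.4349 = 25.78°.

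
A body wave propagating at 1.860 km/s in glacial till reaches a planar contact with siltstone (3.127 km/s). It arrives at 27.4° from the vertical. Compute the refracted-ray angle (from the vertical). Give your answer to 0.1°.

sin θ₁/V₁ = sin θ₂/V₂ ⇒ sin θ₂ = 3.127·sin 27.4°/1.860 = 3.127·0.4602/1.860 = 0.7737.
θ₂ = sin⁻¹(0.7737) = 50.69° (from vertical).

50.7°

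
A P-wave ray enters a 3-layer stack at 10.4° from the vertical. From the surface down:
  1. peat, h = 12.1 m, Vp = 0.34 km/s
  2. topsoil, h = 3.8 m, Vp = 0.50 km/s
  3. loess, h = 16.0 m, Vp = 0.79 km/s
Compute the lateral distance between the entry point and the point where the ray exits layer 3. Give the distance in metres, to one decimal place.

10.7 m

Apply Snell's law at each interface; in layer i the horizontal offset is hᵢ·tan θᵢ.
Layer 1: θ = 10.40°; offset = 12.1·tan 10.40° = 2.221 m.
Layer 2: sin θ = 0.50·sin 10.4°/0.34 = 0.2655, θ = 15.39°; offset = 3.8·tan 15.39° = 1.046 m.
Layer 3: sin θ = 0.79·sin 10.4°/0.34 = 0.4194, θ = 24.80°; offset = 16.0·tan 24.80° = 7.393 m.
Summing the layer offsets gives 10.660 m.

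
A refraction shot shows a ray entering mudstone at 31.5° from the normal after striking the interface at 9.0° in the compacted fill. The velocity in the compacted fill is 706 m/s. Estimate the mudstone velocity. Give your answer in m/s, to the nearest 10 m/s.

sin 9.0° = 0.1564; sin 31.5° = 0.5225.
V₂ = V₁·(sin θ₂/sin θ₁) = 706·(0.5225/0.1564) = 2358.07 m/s.

2360 m/s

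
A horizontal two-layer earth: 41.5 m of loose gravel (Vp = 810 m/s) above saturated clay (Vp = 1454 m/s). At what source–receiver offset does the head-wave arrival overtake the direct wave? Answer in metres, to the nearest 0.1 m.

x_cross = 2h·√((V₂+V₁)/(V₂−V₁)).
(V₂+V₁)/(V₂−V₁) = (1454+810)/(1454−810) = 3.5155; √ = 1.8750.
x_cross = 2·41.5·1.8750 = 155.62 m.

155.6 m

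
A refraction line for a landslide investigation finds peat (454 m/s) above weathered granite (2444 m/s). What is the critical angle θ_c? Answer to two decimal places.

10.71°

At critical incidence the refracted ray runs along the interface (θ₂ = 90°), so sin θ_c = V₁/V₂.
θ_c = arcsin(454/2444) = arcsin 0.1858 = 10.71°.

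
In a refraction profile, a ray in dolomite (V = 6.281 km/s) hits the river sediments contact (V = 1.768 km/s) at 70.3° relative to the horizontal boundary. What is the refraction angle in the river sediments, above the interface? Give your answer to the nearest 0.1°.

84.6°

Convert to the normal: θ₁ = 90° − 70.3° = 19.7°.
sin θ₁/V₁ = sin θ₂/V₂ ⇒ sin θ₂ = 1.768·sin 19.7°/6.281 = 1.768·0.3371/6.281 = 0.0949.
θ₂ = sin⁻¹(0.0949) = 5.44° (from vertical).
From the interface: 90° − 5.44° = 84.56°.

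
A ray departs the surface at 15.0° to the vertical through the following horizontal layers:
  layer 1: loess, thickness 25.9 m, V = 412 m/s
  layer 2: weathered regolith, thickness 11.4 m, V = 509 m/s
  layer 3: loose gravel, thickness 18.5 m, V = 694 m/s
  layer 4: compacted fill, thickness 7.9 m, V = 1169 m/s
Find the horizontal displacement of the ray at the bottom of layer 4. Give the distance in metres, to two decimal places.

28.30 m

p = sin θ₁/V₁ = sin 15.0°/412 = 6.2820e-04 s/m is conserved through the stack.
Layer 1: θ = 15.00°; offset = 25.9·tan 15.00° = 6.9399 m.
Layer 2: sin θ = p·509 = 0.3198 → θ = 18.65°; offset = 11.4·tan 18.65° = 3.8472 m.
Layer 3: sin θ = p·694 = 0.4360 → θ = 25.85°; offset = 18.5·tan 25.85° = 8.9620 m.
Layer 4: sin θ = p·1169 = 0.7344 → θ = 47.25°; offset = 7.9·tan 47.25° = 8.5473 m.
Total horizontal offset = 28.2964 m.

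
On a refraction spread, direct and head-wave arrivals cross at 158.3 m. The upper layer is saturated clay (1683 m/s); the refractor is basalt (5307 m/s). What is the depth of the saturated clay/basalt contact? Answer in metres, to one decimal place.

x_cross = 2h·√((V₂+V₁)/(V₂−V₁)) → h = x_cross / (2·√((V₂+V₁)/(V₂−V₁))).
√((V₂+V₁)/(V₂−V₁)) = √((5307+1683)/(5307−1683)) = 1.3888.
h = 158.3 / (2·1.3888) = 56.99 m.

57.0 m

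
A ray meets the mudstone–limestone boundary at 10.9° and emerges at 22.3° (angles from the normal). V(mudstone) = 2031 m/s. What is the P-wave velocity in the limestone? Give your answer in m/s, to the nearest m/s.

4076 m/s

sin 10.9° = 0.1891; sin 22.3° = 0.3795.
V₂ = V₁·(sin θ₂/sin θ₁) = 2031·(0.3795/0.1891) = 4075.59 m/s.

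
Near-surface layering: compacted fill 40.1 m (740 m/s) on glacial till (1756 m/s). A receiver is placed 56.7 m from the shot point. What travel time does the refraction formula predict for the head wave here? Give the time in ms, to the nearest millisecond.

131 ms

t = x/V₂ + 2h·√(V₂²−V₁²)/(V₁V₂).
√(V₂²−V₁²) = √(1756²−740²) = 1592.5 m/s; delay term = 2·40.1·1592.5/(740·1756) = 0.09829 s.
t = 56.7/1756 + 0.09829 = 0.13057 s.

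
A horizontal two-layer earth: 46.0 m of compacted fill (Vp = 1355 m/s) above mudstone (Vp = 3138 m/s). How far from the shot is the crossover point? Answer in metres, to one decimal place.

x_cross = 2h·√((V₂+V₁)/(V₂−V₁)).
(V₂+V₁)/(V₂−V₁) = (3138+1355)/(3138−1355) = 2.5199; √ = 1.5874.
x_cross = 2·46.0·1.5874 = 146.04 m.

146.0 m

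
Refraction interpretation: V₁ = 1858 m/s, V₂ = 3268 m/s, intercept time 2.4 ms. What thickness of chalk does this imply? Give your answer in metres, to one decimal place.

θ_c = arcsin(1858/3268) = 34.65°; cos θ_c = 0.8227.
tᵢ = 2h cos θ_c/V₁ ⇒ h = tᵢ·V₁/(2 cos θ_c) = 0.0024·1858/(2·0.8227) = 2.71 m.

2.7 m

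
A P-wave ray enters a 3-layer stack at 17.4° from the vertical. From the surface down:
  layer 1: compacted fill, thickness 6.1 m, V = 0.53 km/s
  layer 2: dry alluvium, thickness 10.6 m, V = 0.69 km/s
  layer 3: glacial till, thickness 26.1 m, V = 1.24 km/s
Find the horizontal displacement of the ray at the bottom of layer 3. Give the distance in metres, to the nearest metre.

32 m

Apply Snell's law at each interface; in layer i the horizontal offset is hᵢ·tan θᵢ.
Layer 1: θ = 17.40°; offset = 6.1·tan 17.40° = 1.912 m.
Layer 2: sin θ = 0.69·sin 17.4°/0.53 = 0.3893, θ = 22.91°; offset = 10.6·tan 22.91° = 4.480 m.
Layer 3: sin θ = 1.24·sin 17.4°/0.53 = 0.6996, θ = 44.40°; offset = 26.1·tan 44.40° = 25.558 m.
Summing the layer offsets gives 31.949 m.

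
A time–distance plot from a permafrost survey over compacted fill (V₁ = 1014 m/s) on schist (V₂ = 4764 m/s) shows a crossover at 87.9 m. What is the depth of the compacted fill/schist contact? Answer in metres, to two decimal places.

35.41 m

x_cross = 2h·√((V₂+V₁)/(V₂−V₁)) → h = x_cross / (2·√((V₂+V₁)/(V₂−V₁))).
√((V₂+V₁)/(V₂−V₁)) = √((4764+1014)/(4764−1014)) = 1.2413.
h = 87.9 / (2·1.2413) = 35.41 m.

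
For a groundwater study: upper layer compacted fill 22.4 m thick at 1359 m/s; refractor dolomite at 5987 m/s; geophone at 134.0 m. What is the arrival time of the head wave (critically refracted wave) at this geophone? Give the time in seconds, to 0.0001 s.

θ_c = arcsin(V₁/V₂) = arcsin(1359/5987) = 13.12°, cos θ_c = 0.9739.
Intercept time tᵢ = 2h cos θ_c / V₁ = 2·22.4·0.9739/1359 = 0.03210 s.
t = x/V₂ + tᵢ = 134.0/5987 + 0.03210 = 0.05449 s.

0.0545 s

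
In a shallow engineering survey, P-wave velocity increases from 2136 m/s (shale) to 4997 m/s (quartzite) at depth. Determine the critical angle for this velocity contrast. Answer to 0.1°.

25.3°

At critical incidence the refracted ray runs along the interface (θ₂ = 90°), so sin θ_c = V₁/V₂.
θ_c = arcsin(2136/4997) = arcsin 0.4275 = 25.31°.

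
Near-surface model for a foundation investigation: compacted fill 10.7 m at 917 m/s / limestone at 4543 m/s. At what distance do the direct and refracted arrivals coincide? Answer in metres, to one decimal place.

θ_c = arcsin(917/4543) = 11.65°, so cos θ_c = 0.9794 and tᵢ = 2h cos θ_c/V₁ = 0.0229 s.
At crossover x/V₁ = x/V₂ + tᵢ ⇒ x = tᵢ/(1/V₁ − 1/V₂) = 0.02286/(1.0905e-03 − 2.2012e-04) = 26.26 m.

26.3 m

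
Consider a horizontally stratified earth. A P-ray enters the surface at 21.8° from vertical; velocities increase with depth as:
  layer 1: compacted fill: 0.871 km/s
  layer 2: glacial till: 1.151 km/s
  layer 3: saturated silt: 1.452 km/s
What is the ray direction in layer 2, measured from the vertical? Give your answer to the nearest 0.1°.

Ray parameter p = sin 21.8° / 0.871 = 4.2637e-01 s/km.
sin θ_2 = p·V_2 = 4.2637e-01 × 1.151 = 0.4908.
θ_2 = 29.39° from the vertical.

29.4°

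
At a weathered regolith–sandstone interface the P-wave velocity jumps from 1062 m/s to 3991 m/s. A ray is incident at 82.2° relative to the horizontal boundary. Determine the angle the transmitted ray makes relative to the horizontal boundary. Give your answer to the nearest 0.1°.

Convert to the normal: θ₁ = 90° − 82.2° = 7.8°.
Snell's law: sin θ₂ = (V₂/V₁)·sin θ₁ = (3991/1062)·sin 7.8° = 0.5100.
θ₂ = sin⁻¹(0.5100) = 30.67° (from vertical).
From the interface: 90° − 30.67° = 59.33°.

59.3°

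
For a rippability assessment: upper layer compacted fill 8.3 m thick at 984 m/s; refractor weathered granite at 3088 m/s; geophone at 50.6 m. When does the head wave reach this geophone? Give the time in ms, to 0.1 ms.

θ_c = arcsin(V₁/V₂) = arcsin(984/3088) = 18.58°, cos θ_c = 0.9479.
Intercept time tᵢ = 2h cos θ_c / V₁ = 2·8.3·0.9479/984 = 0.01599 s.
t = x/V₂ + tᵢ = 50.6/3088 + 0.01599 = 0.03238 s.

32.4 ms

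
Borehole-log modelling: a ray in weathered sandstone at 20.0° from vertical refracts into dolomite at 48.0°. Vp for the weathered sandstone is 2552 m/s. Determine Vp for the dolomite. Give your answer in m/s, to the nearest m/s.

sin 20.0° = 0.3420; sin 48.0° = 0.7431.
V₂ = V₁·(sin θ₂/sin θ₁) = 2552·(0.7431/0.3420) = 5545.01 m/s.

5545 m/s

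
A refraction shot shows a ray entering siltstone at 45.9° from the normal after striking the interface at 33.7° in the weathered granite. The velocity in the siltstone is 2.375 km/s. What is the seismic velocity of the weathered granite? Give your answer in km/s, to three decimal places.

sin 33.7° = 0.5548; sin 45.9° = 0.7181.
V₁ = V₂·(sin θ₁/sin θ₂) = 2.375·(0.5548/0.7181) = 1.835 km/s.

1.835 km/s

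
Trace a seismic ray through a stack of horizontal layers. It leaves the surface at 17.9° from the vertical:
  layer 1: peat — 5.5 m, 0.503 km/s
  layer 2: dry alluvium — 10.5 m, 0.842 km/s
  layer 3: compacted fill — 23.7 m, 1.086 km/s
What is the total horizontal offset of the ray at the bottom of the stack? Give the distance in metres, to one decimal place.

29.1 m

Ray parameter p = sin 17.9° / 0.503 km/s = 6.1105e-01 s/km.
Layer 1: θ = 17.90°; offset = 5.5·tan 17.90° = 1.776 m.
Layer 2: sin θ = p·0.842 = 0.5145 → θ = 30.96°; offset = 10.5·tan 30.96° = 6.300 m.
Layer 3: sin θ = p·1.086 = 0.6636 → θ = 41.57°; offset = 23.7·tan 41.57° = 21.023 m.
Total horizontal offset = 29.100 m.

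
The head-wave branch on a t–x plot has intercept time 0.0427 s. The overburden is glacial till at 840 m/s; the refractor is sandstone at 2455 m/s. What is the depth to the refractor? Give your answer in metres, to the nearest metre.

θ_c = arcsin(840/2455) = 20.01°; cos θ_c = 0.9396.
tᵢ = 2h cos θ_c/V₁ ⇒ h = tᵢ·V₁/(2 cos θ_c) = 0.0427·840/(2·0.9396) = 19.09 m.

19 m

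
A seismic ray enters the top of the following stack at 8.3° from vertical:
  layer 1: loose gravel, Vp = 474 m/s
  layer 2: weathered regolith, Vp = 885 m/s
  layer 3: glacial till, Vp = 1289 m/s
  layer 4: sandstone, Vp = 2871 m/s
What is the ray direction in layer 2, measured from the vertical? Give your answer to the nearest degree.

Ray parameter p = sin 8.3° / 474 = 3.0455e-04 s/m.
sin θ_2 = p·V_2 = 3.0455e-04 × 885 = 0.2695.
θ_2 = 15.64° from the vertical.

16°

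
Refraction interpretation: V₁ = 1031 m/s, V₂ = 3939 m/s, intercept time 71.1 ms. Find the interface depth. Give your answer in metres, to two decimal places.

37.98 m

θ_c = arcsin(1031/3939) = 15.17°; cos θ_c = 0.9651.
tᵢ = 2h cos θ_c/V₁ ⇒ h = tᵢ·V₁/(2 cos θ_c) = 0.0711·1031/(2·0.9651) = 37.98 m.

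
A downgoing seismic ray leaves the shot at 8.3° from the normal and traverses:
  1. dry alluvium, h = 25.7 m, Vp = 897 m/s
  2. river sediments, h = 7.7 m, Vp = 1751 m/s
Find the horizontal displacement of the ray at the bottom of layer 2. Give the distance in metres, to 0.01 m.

Apply Snell's law at each interface; in layer i the horizontal offset is hᵢ·tan θᵢ.
Layer 1: θ = 8.30°; offset = 25.7·tan 8.30° = 3.7492 m.
Layer 2: sin θ = 1751·sin 8.3°/897 = 0.2818, θ = 16.37°; offset = 7.7·tan 16.37° = 2.2614 m.
Σ offsets = 6.0107 m.

6.01 m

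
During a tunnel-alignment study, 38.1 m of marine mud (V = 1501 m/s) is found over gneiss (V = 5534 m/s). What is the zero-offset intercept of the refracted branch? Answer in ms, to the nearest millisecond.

θ_c = arcsin(V₁/V₂) = arcsin(1501/5534) = 15.74°; cos θ_c = 0.9625.
tᵢ = 2h·cos θ_c / V₁ = 2·38.1·0.9625 / 1501 = 0.04886 s.

49 ms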